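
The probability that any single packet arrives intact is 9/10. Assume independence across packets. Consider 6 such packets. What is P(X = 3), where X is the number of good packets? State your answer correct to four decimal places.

0.0146

X ~ Binomial(n=6, p=0.90).
P(X=3) = C(6,3) · p^3 · (1−p)^3
= 20 · 0.729 · 0.001 = 0.014580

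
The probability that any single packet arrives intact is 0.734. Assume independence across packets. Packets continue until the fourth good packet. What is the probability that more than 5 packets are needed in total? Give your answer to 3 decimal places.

0.401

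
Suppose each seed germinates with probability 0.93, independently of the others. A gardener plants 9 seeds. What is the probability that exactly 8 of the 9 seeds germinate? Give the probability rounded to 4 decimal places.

0.3525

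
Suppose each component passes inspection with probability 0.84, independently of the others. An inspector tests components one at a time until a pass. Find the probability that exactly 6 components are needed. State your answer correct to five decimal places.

Geometric (trials to first success), p = 0.84.
P(Y = 6) = (1−p)^5 · p = 0.00010486 · 0.84 = 0.0000881

0.00009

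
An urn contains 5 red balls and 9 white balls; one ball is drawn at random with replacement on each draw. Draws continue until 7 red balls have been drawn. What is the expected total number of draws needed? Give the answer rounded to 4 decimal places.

Y = total draws until the seventh success; negative binomial with r=7, p=0.357143.
E[Y] = r / p = 7 / 0.357143 = 19.600000

19.6000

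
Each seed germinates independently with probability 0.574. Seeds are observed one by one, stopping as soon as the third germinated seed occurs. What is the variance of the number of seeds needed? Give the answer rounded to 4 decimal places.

3.8789

Y = total seeds until the third success; negative binomial with r=3, p=0.574.
Var(Y) = r(1−p)/p² = 3·0.426 / 0.574² = 3.878886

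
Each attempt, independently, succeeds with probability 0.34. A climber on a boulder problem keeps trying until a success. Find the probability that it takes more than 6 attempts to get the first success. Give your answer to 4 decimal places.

Y = number of attempts to the first success; geometric, p = 0.34.
P(Y > 6) = P(first 6 all fail) = (1−p)^6 = 0.082654

0.0827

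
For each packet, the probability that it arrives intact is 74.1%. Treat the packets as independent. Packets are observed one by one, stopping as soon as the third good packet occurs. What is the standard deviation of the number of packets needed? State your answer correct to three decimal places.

1.190

Y = total packets until the third success; negative binomial with r=3, p=0.741.
SD(Y) = √[r(1−p)/p²] = √(1.41509) = 1.18958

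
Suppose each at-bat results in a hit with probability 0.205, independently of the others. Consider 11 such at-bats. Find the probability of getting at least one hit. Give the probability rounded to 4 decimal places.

P(at least one) = 1 − P(none) = 1 − (1 − 0.205)^11
= 1 − 0.080175 = 0.919825

0.9198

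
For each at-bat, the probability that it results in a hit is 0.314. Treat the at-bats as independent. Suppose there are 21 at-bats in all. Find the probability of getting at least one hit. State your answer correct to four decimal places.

P(at least one) = 1 − P(none) = 1 − (1 − 0.314)^21
= 1 − 0.000365 = 0.999635

0.9996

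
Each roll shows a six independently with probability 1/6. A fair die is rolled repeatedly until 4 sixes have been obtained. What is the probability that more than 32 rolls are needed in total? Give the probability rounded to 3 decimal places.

0.196

Needing more than 32 rolls ⇔ fewer than 4 successes in the first 32. With X ~ Binomial(32, 0.166667), P(Y > 32) = P(X ≤ 3).
  k=0: C(32,0)·0.166667^0·0.833333^32 = 0.00293
  k=1: C(32,1)·0.166667^1·0.833333^31 = 0.01872
  k=2: C(32,2)·0.166667^2·0.833333^30 = 0.05804
  k=3: C(32,3)·0.166667^3·0.833333^29 = 0.11608
P(X ≤ 3) = 0.19577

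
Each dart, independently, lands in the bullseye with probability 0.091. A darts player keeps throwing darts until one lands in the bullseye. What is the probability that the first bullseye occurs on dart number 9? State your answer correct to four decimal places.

0.0424

Geometric (trials to first success), p = 0.091.
P(Y = 9) = (1−p)^8 · p = 0.46613 · 0.091 = 0.042418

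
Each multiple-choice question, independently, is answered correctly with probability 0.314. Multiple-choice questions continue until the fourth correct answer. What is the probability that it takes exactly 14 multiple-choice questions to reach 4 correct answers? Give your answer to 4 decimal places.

Y = trial on which the fourth success occurs; negative binomial, r=4, p=0.314.
P(Y=14) = C(13,3) · p^4 · (1−p)^10
= 286 · 0.0097212 · 0.02308 = 0.064169

0.0642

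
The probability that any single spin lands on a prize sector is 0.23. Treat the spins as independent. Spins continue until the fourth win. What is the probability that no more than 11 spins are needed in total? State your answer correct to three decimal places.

0.233

Finishing within 11 spins ⇔ at least 4 successes in the first 11. With X ~ Binomial(11, 0.23), P(Y ≤ 11) = 1 − P(X ≤ 3).
  k=0: C(11,0)·0.23^0·0.77^11 = 0.05642
  k=1: C(11,1)·0.23^1·0.77^10 = 0.18537
  k=2: C(11,2)·0.23^2·0.77^9 = 0.27684
  k=3: C(11,3)·0.23^3·0.77^8 = 0.24808
1 − 0.76671 = 0.23329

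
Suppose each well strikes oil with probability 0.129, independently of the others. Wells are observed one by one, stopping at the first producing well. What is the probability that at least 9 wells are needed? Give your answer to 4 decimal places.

Y = number of wells to the first success; geometric, p = 0.129.
P(Y > 8) = P(first 8 all fail) = (1−p)^8 = 0.331242

0.3312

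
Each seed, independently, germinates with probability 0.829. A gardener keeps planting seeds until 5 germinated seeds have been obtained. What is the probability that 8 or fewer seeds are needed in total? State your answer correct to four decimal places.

Finishing within 8 seeds ⇔ at least 5 successes in the first 8. With X ~ Binomial(8, 0.829), P(Y ≤ 8) = 1 − P(X ≤ 4).
  k=0: C(8,0)·0.829^0·0.171^8 = 0.000001
  k=1: C(8,1)·0.829^1·0.171^7 = 0.000028
  k=2: C(8,2)·0.829^2·0.171^6 = 0.000481
  k=3: C(8,3)·0.829^3·0.171^5 = 0.004665
  k=4: C(8,4)·0.829^4·0.171^4 = 0.028268
1 − 0.033443 = 0.966557

0.9666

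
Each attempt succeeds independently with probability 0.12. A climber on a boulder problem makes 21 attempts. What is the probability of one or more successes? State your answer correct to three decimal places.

P(at least one) = 1 − P(none) = 1 − (1 − 0.12)^21
= 1 − 0.06826 = 0.93174

0.932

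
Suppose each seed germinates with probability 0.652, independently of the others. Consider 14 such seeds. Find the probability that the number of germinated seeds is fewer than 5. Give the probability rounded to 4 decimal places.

0.0058

X ~ Binomial(14, 0.652); P(X ≤ 4) = Σ C(14,k) p^k (1−p)^(14−k) over k:
  k=0: C(14,0)·0.652^0·0.348^14 = 0.000000
  k=1: C(14,1)·0.652^1·0.348^13 = 0.000010
  k=2: C(14,2)·0.652^2·0.348^12 = 0.000122
  k=3: C(14,3)·0.652^3·0.348^11 = 0.000915
  k=4: C(14,4)·0.652^4·0.348^10 = 0.004712
Total = 0.005759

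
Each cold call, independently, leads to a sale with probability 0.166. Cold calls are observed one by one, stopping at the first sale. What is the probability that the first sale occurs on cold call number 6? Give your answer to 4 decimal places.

0.0670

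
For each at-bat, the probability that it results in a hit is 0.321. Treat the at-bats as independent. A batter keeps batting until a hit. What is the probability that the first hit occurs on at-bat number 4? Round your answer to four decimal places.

0.1005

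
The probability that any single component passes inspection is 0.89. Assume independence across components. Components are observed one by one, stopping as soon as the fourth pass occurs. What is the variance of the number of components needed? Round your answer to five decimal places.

Y = total components until the fourth success; negative binomial with r=4, p=0.89.
Var(Y) = r(1−p)/p² = 4·0.11 / 0.89² = 0.5554854

0.55549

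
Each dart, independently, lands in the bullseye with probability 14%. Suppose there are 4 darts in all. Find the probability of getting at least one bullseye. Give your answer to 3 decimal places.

P(at least one) = 1 − P(none) = 1 − (1 − 0.14)^4
= 1 − 0.54701 = 0.45299

0.453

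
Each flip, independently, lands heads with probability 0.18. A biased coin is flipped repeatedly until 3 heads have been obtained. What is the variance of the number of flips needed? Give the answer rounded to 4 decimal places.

75.9259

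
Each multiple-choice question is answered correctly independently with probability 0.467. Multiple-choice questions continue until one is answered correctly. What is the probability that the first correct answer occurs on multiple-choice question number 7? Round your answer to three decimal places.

0.011

Geometric (trials to first success), p = 0.467.
P(Y = 7) = (1−p)^6 · p = 0.022928 · 0.467 = 0.01071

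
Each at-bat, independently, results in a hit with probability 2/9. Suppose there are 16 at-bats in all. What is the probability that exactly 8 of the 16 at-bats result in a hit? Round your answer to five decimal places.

0.01025

X ~ Binomial(n=16, p=0.222222).
P(X=8) = C(16,8) · p^8 · (1−p)^8
= 12870 · 5.947e-06 · 0.13392 = 0.0102500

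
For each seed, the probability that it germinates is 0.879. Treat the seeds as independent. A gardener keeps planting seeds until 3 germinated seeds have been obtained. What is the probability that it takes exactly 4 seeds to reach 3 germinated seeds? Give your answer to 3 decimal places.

0.247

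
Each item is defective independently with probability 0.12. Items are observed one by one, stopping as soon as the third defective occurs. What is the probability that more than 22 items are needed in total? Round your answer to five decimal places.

Needing more than 22 items ⇔ fewer than 3 successes in the first 22. With X ~ Binomial(22, 0.12), P(Y > 22) = P(X ≤ 2).
  k=0: C(22,0)·0.12^0·0.88^22 = 0.0600646
  k=1: C(22,1)·0.12^1·0.88^21 = 0.1801939
  k=2: C(22,2)·0.12^2·0.88^20 = 0.2580049
P(X ≤ 2) = 0.4982634

0.49826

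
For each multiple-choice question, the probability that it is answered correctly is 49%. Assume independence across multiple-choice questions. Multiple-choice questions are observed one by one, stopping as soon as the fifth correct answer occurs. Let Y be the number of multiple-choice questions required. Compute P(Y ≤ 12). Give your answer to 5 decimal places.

Finishing within 12 multiple-choice questions ⇔ at least 5 successes in the first 12. With X ~ Binomial(12, 0.49), P(Y ≤ 12) = 1 − P(X ≤ 4).
  k=0: C(12,0)·0.49^0·0.51^12 = 0.0003096
  k=1: C(12,1)·0.49^1·0.51^11 = 0.0035698
  k=2: C(12,2)·0.49^2·0.51^10 = 0.0188642
  k=3: C(12,3)·0.49^3·0.51^9 = 0.0604147
  k=4: C(12,4)·0.49^4·0.51^8 = 0.1306023
1 − 0.2137607 = 0.7862393

0.78624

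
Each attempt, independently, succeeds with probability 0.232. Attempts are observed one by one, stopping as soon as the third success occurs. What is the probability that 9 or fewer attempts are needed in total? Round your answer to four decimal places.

0.3490

Finishing within 9 attempts ⇔ at least 3 successes in the first 9. With X ~ Binomial(9, 0.232), P(Y ≤ 9) = 1 − P(X ≤ 2).
  k=0: C(9,0)·0.232^0·0.768^9 = 0.092950
  k=1: C(9,1)·0.232^1·0.768^8 = 0.252709
  k=2: C(9,2)·0.232^2·0.768^7 = 0.305356
1 − 0.651015 = 0.348985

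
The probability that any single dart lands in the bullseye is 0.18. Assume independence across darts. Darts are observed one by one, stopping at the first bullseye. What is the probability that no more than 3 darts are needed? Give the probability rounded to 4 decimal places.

Y = number of darts to the first success; geometric, p = 0.18.
P(Y ≤ 3) = 1 − (1−p)^3 = 1 − 0.551368 = 0.448632

0.4486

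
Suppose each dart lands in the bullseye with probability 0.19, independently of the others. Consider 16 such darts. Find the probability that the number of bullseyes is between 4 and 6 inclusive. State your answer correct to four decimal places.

0.3415

X ~ Binomial(16, 0.19); P(4 ≤ X ≤ 6) = Σ C(16,k) p^k (1−p)^(16−k) over k:
  k=4: C(16,4)·0.19^4·0.81^12 = 0.189193
  k=5: C(16,5)·0.19^5·0.81^11 = 0.106509
  k=6: C(16,6)·0.19^6·0.81^10 = 0.045803
Total = 0.341506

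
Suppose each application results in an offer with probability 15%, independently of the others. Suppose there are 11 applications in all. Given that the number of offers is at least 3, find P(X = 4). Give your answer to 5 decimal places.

0.24213

X ~ Binomial(11, 0.15). Want P(X=4 | X≥3) = P(X=4) / P(X≥3).
P(X=4) = C(11,4)·0.15^4·0.85^7 = 0.0535564
P(X≥3) = 1 − 0.1673432 − 0.3248428 − 0.2866260 = 0.2211880
Ratio = 0.0535564 / 0.2211880 = 0.2421307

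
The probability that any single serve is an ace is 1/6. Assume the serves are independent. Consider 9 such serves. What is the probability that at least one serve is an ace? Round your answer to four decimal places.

0.8062

P(at least one) = 1 − P(none) = 1 − (1 − 0.166667)^9
= 1 − 0.193807 = 0.806193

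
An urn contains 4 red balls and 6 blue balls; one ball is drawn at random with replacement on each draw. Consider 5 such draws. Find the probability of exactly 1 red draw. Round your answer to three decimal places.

0.259

X ~ Binomial(n=5, p=0.40).
P(X=1) = C(5,1) · p^1 · (1−p)^4
= 5 · 0.4 · 0.1296 = 0.25920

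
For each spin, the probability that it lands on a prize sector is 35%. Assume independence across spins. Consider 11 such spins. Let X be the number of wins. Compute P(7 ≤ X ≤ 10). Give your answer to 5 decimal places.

0.05013

X ~ Binomial(11, 0.35); P(7 ≤ X ≤ 10) = Σ C(11,k) p^k (1−p)^(11−k) over k:
  k=7: C(11,7)·0.35^7·0.65^4 = 0.0379004
  k=8: C(11,8)·0.35^8·0.65^3 = 0.0102040
  k=9: C(11,9)·0.35^9·0.65^2 = 0.0018315
  k=10: C(11,10)·0.35^10·0.65^1 = 0.0001972
Total = 0.0501331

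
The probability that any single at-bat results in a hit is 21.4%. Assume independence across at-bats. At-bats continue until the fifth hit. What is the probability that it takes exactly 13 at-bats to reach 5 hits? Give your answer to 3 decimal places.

Y = trial on which the fifth success occurs; negative binomial, r=5, p=0.214.
P(Y=13) = C(12,4) · p^5 · (1−p)^8
= 495 · 0.00044882 · 0.14567 = 0.03236

0.032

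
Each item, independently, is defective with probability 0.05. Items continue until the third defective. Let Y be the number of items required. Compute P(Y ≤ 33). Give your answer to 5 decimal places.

Finishing within 33 items ⇔ at least 3 successes in the first 33. With X ~ Binomial(33, 0.05), P(Y ≤ 33) = 1 − P(X ≤ 2).
  k=0: C(33,0)·0.05^0·0.95^33 = 0.1840259
  k=1: C(33,1)·0.05^1·0.95^32 = 0.3196239
  k=2: C(33,2)·0.05^2·0.95^31 = 0.2691570
1 − 0.7728069 = 0.2271931

0.22719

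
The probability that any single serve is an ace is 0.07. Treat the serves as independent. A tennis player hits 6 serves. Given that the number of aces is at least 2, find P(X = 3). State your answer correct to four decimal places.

X ~ Binomial(6, 0.07). Want P(X=3 | X≥2) = P(X=3) / P(X≥2).
P(X=3) = C(6,3)·0.07^3·0.93^3 = 0.005518
P(X≥2) = 1 − 0.646990 − 0.292189 = 0.060821
Ratio = 0.005518 / 0.060821 = 0.090724

0.0907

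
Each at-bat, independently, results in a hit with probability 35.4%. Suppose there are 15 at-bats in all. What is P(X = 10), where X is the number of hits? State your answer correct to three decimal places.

0.010

X ~ Binomial(n=15, p=0.354).
P(X=10) = C(15,10) · p^10 · (1−p)^5
= 3003 · 3.0905e-05 · 0.1125 = 0.01044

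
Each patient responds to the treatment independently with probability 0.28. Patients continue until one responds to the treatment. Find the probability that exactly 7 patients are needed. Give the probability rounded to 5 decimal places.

0.03901

Geometric (trials to first success), p = 0.28.
P(Y = 7) = (1−p)^6 · p = 0.13931 · 0.28 = 0.0390079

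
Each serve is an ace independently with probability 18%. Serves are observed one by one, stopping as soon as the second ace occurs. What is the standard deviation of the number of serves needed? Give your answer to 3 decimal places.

Y = total serves until the second success; negative binomial with r=2, p=0.18.
SD(Y) = √[r(1−p)/p²] = √(50.61728) = 7.11458

7.115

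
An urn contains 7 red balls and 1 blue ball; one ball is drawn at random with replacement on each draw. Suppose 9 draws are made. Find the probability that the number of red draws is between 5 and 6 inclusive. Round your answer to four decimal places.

0.0894

X ~ Binomial(9, 0.875); P(5 ≤ X ≤ 6) = Σ C(9,k) p^k (1−p)^(9−k) over k:
  k=5: C(9,5)·0.875^5·0.125^4 = 0.015778
  k=6: C(9,6)·0.875^6·0.125^3 = 0.073630
Total = 0.089408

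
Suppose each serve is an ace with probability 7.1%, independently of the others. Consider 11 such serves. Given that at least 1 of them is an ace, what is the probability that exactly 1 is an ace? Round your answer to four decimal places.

0.6735

X ~ Binomial(11, 0.071). Want P(X=1 | X≥1) = P(X=1) / P(X≥1).
P(X=1) = C(11,1)·0.071^1·0.929^10 = 0.373945
P(X≥1) = 1 − 0.444808 = 0.555192
Ratio = 0.373945 / 0.555192 = 0.673543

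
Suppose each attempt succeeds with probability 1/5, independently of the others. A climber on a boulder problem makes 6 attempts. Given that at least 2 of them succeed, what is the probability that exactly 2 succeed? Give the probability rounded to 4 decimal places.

0.7131

X ~ Binomial(6, 0.20). Want P(X=2 | X≥2) = P(X=2) / P(X≥2).
P(X=2) = C(6,2)·0.20^2·0.80^4 = 0.245760
P(X≥2) = 1 − 0.262144 − 0.393216 = 0.344640
Ratio = 0.245760 / 0.344640 = 0.713092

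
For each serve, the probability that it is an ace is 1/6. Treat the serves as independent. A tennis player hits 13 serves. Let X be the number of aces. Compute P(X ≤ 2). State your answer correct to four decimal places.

0.6281

X ~ Binomial(13, 0.166667); P(X ≤ 2) = Σ C(13,k) p^k (1−p)^(13−k) over k:
  k=0: C(13,0)·0.166667^0·0.833333^13 = 0.093464
  k=1: C(13,1)·0.166667^1·0.833333^12 = 0.243006
  k=2: C(13,2)·0.166667^2·0.833333^11 = 0.291607
Total = 0.628077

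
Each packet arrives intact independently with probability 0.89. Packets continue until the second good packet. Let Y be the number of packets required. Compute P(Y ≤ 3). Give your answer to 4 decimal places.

Finishing within 3 packets ⇔ at least 2 successes in the first 3. With X ~ Binomial(3, 0.89), P(Y ≤ 3) = 1 − P(X ≤ 1).
  k=0: C(3,0)·0.89^0·0.11^3 = 0.001331
  k=1: C(3,1)·0.89^1·0.11^2 = 0.032307
1 − 0.033638 = 0.966362

0.9664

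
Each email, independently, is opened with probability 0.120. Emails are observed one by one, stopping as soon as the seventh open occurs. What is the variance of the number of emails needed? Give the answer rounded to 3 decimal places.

427.778

Y = total emails until the seventh success; negative binomial with r=7, p=0.12.
Var(Y) = r(1−p)/p² = 7·0.88 / 0.12² = 427.77778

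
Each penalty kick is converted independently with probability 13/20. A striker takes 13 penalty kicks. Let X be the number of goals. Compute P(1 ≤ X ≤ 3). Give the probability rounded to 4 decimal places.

X ~ Binomial(13, 0.65); P(1 ≤ X ≤ 3) = Σ C(13,k) p^k (1−p)^(13−k) over k:
  k=1: C(13,1)·0.65^1·0.35^12 = 0.000029
  k=2: C(13,2)·0.65^2·0.35^11 = 0.000318
  k=3: C(13,3)·0.65^3·0.35^10 = 0.002167
Total = 0.002513

0.0025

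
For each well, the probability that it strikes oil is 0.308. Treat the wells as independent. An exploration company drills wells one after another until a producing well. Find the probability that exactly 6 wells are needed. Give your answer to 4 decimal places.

Geometric (trials to first success), p = 0.308.
P(Y = 6) = (1−p)^5 · p = 0.15868 · 0.308 = 0.048874

0.0489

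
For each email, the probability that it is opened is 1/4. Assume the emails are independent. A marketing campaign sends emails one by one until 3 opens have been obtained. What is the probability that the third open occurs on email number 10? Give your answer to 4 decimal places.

Y = trial on which the third success occurs; negative binomial, r=3, p=0.25.
P(Y=10) = C(9,2) · p^3 · (1−p)^7
= 36 · 0.015625 · 0.13348 = 0.075085

0.0751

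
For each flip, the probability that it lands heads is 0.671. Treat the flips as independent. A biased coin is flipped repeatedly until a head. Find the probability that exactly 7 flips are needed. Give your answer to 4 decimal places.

0.0009

Geometric (trials to first success), p = 0.671.
P(Y = 7) = (1−p)^6 · p = 0.0012682 · 0.671 = 0.000851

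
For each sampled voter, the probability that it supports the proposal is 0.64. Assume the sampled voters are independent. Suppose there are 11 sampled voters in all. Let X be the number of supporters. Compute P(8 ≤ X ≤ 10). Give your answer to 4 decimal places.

X ~ Binomial(11, 0.64); P(8 ≤ X ≤ 10) = Σ C(11,k) p^k (1−p)^(11−k) over k:
  k=8: C(11,8)·0.64^8·0.36^3 = 0.216686
  k=9: C(11,9)·0.64^9·0.36^2 = 0.128407
  k=10: C(11,10)·0.64^10·0.36^1 = 0.045656
Total = 0.390749

0.3907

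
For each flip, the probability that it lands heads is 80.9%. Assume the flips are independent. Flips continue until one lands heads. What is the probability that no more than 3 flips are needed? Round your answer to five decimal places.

0.99303

Y = number of flips to the first success; geometric, p = 0.809.
P(Y ≤ 3) = 1 − (1−p)^3 = 1 − 0.0069679 = 0.9930321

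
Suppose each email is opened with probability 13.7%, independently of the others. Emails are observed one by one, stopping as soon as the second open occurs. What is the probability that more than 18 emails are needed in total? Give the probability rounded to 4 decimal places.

0.2720

Needing more than 18 emails ⇔ fewer than 2 successes in the first 18. With X ~ Binomial(18, 0.137), P(Y > 18) = P(X ≤ 1).
  k=0: C(18,0)·0.137^0·0.863^18 = 0.070501
  k=1: C(18,1)·0.137^1·0.863^17 = 0.201454
P(X ≤ 1) = 0.271955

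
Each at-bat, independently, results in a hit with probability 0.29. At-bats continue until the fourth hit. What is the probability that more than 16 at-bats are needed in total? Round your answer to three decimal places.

0.274

Needing more than 16 at-bats ⇔ fewer than 4 successes in the first 16. With X ~ Binomial(16, 0.29), P(Y > 16) = P(X ≤ 3).
  k=0: C(16,0)·0.29^0·0.71^16 = 0.00417
  k=1: C(16,1)·0.29^1·0.71^15 = 0.02725
  k=2: C(16,2)·0.29^2·0.71^14 = 0.08348
  k=3: C(16,3)·0.29^3·0.71^13 = 0.15913
P(X ≤ 3) = 0.27403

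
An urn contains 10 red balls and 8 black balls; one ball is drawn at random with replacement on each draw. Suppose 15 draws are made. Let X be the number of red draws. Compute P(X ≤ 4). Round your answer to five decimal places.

0.02297

X ~ Binomial(15, 0.555556); P(X ≤ 4) = Σ C(15,k) p^k (1−p)^(15−k) over k:
  k=0: C(15,0)·0.555556^0·0.444444^15 = 0.0000052
  k=1: C(15,1)·0.555556^1·0.444444^14 = 0.0000978
  k=2: C(15,2)·0.555556^2·0.444444^13 = 0.0008556
  k=3: C(15,3)·0.555556^3·0.444444^12 = 0.0046345
  k=4: C(15,4)·0.555556^4·0.444444^11 = 0.0173794
Total = 0.0229725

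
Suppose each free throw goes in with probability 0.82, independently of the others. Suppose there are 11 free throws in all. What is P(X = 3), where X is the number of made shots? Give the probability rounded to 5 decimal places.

0.00010

X ~ Binomial(n=11, p=0.82).
P(X=3) = C(11,3) · p^3 · (1−p)^8
= 165 · 0.55137 · 1.102e-06 = 0.0001003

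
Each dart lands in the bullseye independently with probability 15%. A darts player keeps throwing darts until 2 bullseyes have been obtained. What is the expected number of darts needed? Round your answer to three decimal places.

13.333

Y = total darts until the second success; negative binomial with r=2, p=0.15.
E[Y] = r / p = 2 / 0.15 = 13.33333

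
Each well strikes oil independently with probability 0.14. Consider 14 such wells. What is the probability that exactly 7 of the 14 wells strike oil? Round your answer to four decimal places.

X ~ Binomial(n=14, p=0.14).
P(X=7) = C(14,7) · p^7 · (1−p)^7
= 3432 · 1.0541e-06 · 0.34793 = 0.001259

0.0013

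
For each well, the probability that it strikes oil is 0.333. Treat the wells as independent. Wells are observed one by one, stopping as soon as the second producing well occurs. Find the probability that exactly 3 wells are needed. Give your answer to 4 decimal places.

Y = trial on which the second success occurs; negative binomial, r=2, p=0.333.
P(Y=3) = C(2,1) · p^2 · (1−p)^1
= 2 · 0.11089 · 0.667 = 0.147926

0.1479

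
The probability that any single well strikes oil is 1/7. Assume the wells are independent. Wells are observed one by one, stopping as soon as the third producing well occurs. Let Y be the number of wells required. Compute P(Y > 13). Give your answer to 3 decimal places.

0.719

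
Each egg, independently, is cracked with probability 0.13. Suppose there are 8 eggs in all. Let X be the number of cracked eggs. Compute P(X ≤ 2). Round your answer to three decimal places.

X ~ Binomial(8, 0.13); P(X ≤ 2) = Σ C(8,k) p^k (1−p)^(8−k) over k:
  k=0: C(8,0)·0.13^0·0.87^8 = 0.32821
  k=1: C(8,1)·0.13^1·0.87^7 = 0.39234
  k=2: C(8,2)·0.13^2·0.87^6 = 0.20519
Total = 0.92575

0.926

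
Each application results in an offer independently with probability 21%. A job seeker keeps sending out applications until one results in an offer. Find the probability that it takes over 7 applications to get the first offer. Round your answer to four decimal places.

0.1920

Y = number of applications to the first success; geometric, p = 0.21.
P(Y > 7) = P(first 7 all fail) = (1−p)^7 = 0.192039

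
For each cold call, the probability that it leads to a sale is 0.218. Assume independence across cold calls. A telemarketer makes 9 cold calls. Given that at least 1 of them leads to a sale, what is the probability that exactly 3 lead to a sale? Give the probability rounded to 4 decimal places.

0.2235

X ~ Binomial(9, 0.218). Want P(X=3 | X≥1) = P(X=3) / P(X≥1).
P(X=3) = C(9,3)·0.218^3·0.782^6 = 0.199017
P(X≥1) = 1 − 0.109361 = 0.890639
Ratio = 0.199017 / 0.890639 = 0.223454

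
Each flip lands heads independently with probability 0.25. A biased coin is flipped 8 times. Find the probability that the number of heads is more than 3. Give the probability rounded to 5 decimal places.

X ~ Binomial(8, 0.25); P(X ≥ 4) = Σ C(8,k) p^k (1−p)^(8−k) over k:
  k=4: C(8,4)·0.25^4·0.75^4 = 0.0865173
  k=5: C(8,5)·0.25^5·0.75^3 = 0.0230713
  k=6: C(8,6)·0.25^6·0.75^2 = 0.0038452
  k=7: C(8,7)·0.25^7·0.75^1 = 0.0003662
  k=8: C(8,8)·0.25^8·0.75^0 = 0.0000153
Total = 0.1138153

0.11382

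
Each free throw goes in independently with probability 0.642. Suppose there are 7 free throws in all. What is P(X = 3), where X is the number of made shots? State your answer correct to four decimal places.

X ~ Binomial(n=7, p=0.642).
P(X=3) = C(7,3) · p^3 · (1−p)^4
= 35 · 0.26461 · 0.016426 = 0.152127

0.1521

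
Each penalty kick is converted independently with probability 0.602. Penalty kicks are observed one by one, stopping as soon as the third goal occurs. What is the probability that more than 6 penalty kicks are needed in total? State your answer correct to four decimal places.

0.1764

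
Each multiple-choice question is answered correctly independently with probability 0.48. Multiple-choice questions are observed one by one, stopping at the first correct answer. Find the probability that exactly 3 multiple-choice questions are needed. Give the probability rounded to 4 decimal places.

0.1298

Geometric (trials to first success), p = 0.48.
P(Y = 3) = (1−p)^2 · p = 0.2704 · 0.48 = 0.129792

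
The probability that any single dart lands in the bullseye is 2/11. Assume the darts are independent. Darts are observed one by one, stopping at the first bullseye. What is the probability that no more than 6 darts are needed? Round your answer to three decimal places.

0.700

Y = number of darts to the first success; geometric, p = 0.181818.
P(Y ≤ 6) = 1 − (1−p)^6 = 1 − 0.29998 = 0.70002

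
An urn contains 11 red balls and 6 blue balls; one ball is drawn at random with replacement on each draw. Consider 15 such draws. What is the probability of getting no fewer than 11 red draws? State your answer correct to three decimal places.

X ~ Binomial(15, 0.647059); P(X ≥ 11) = Σ C(15,k) p^k (1−p)^(15−k) over k:
  k=11: C(15,11)·0.647059^11·0.352941^4 = 0.17633
  k=12: C(15,12)·0.647059^12·0.352941^3 = 0.10776
  k=13: C(15,13)·0.647059^13·0.352941^2 = 0.04559
  k=14: C(15,14)·0.647059^14·0.352941^1 = 0.01194
  k=15: C(15,15)·0.647059^15·0.352941^0 = 0.00146
Total = 0.34307

0.343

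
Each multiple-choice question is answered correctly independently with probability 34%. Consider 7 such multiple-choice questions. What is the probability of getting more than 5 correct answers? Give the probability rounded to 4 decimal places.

X ~ Binomial(7, 0.34); P(X ≥ 6) = Σ C(7,k) p^k (1−p)^(7−k) over k:
  k=6: C(7,6)·0.34^6·0.66^1 = 0.007137
  k=7: C(7,7)·0.34^7·0.66^0 = 0.000525
Total = 0.007662

0.0077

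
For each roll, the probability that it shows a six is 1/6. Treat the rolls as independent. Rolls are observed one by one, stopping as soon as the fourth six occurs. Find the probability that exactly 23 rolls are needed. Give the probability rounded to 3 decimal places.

Y = trial on which the fourth success occurs; negative binomial, r=4, p=0.166667.
P(Y=23) = C(22,3) · p^4 · (1−p)^19
= 1540 · 0.0007716 · 0.031301 = 0.03719

0.037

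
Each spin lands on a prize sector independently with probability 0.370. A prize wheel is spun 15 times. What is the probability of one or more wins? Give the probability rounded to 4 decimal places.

P(at least one) = 1 − P(none) = 1 − (1 − 0.37)^15
= 1 − 0.000977 = 0.999023

0.9990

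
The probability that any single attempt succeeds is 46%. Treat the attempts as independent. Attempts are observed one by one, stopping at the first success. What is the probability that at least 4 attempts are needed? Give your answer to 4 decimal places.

Y = number of attempts to the first success; geometric, p = 0.46.
P(Y > 3) = P(first 3 all fail) = (1−p)^3 = 0.157464

0.1575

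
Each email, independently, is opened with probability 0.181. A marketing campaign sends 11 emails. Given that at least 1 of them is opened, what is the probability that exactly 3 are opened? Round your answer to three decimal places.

0.223

X ~ Binomial(11, 0.181). Want P(X=3 | X≥1) = P(X=3) / P(X≥1).
P(X=3) = C(11,3)·0.181^3·0.819^8 = 0.19806
P(X≥1) = 1 − 0.11120 = 0.88880
Ratio = 0.19806 / 0.88880 = 0.22284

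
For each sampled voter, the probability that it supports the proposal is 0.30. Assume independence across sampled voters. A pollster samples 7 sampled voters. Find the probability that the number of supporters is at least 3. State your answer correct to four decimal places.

0.3529

X ~ Binomial(7, 0.30); P(X ≥ 3) = Σ C(7,k) p^k (1−p)^(7−k) over k:
  k=3: C(7,3)·0.30^3·0.70^4 = 0.226894
  k=4: C(7,4)·0.30^4·0.70^3 = 0.097240
  k=5: C(7,5)·0.30^5·0.70^2 = 0.025005
  k=6: C(7,6)·0.30^6·0.70^1 = 0.003572
  k=7: C(7,7)·0.30^7·0.70^0 = 0.000219
Total = 0.352930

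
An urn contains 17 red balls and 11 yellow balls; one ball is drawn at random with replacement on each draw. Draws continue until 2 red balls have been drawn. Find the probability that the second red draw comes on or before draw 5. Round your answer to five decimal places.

0.91833

Finishing within 5 draws ⇔ at least 2 successes in the first 5. With X ~ Binomial(5, 0.607143), P(Y ≤ 5) = 1 − P(X ≤ 1).
  k=0: C(5,0)·0.607143^0·0.392857^5 = 0.0093578
  k=1: C(5,1)·0.607143^1·0.392857^4 = 0.0723102
1 − 0.0816680 = 0.9183320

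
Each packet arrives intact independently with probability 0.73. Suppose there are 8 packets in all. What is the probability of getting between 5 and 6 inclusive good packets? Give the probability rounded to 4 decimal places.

0.5374

X ~ Binomial(8, 0.73); P(5 ≤ X ≤ 6) = Σ C(8,k) p^k (1−p)^(8−k) over k:
  k=5: C(8,5)·0.73^5·0.27^3 = 0.228504
  k=6: C(8,6)·0.73^6·0.27^2 = 0.308903
Total = 0.537407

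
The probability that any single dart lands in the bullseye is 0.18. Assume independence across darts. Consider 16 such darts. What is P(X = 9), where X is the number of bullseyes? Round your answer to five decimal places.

0.00057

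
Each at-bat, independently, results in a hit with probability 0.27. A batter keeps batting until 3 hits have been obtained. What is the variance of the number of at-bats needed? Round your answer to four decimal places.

Y = total at-bats until the third success; negative binomial with r=3, p=0.27.
Var(Y) = r(1−p)/p² = 3·0.73 / 0.27² = 30.041152

30.0412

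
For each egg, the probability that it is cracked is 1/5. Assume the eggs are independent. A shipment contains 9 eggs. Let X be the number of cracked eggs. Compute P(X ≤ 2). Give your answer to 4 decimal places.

X ~ Binomial(9, 0.20); P(X ≤ 2) = Σ C(9,k) p^k (1−p)^(9−k) over k:
  k=0: C(9,0)·0.20^0·0.80^9 = 0.134218
  k=1: C(9,1)·0.20^1·0.80^8 = 0.301990
  k=2: C(9,2)·0.20^2·0.80^7 = 0.301990
Total = 0.738198

0.7382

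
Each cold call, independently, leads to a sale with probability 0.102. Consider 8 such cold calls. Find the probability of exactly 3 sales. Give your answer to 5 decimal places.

X ~ Binomial(n=8, p=0.102).
P(X=3) = C(8,3) · p^3 · (1−p)^5
= 56 · 0.0010612 · 0.58396 = 0.0347033

0.03470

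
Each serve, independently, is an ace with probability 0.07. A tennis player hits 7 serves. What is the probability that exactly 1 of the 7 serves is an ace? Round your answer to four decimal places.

0.3170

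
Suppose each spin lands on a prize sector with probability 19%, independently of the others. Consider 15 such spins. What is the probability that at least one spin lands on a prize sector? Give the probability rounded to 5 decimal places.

P(at least one) = 1 − P(none) = 1 − (1 − 0.19)^15
= 1 − 0.0423912 = 0.9576088

0.95761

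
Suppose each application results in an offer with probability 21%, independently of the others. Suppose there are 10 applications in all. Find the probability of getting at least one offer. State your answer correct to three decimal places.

0.905

P(at least one) = 1 − P(none) = 1 − (1 − 0.21)^10
= 1 − 0.09468 = 0.90532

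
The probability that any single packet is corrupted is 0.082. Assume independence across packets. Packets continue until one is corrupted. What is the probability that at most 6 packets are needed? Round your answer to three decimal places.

0.402

Y = number of packets to the first success; geometric, p = 0.082.
P(Y ≤ 6) = 1 − (1−p)^6 = 1 − 0.59849 = 0.40151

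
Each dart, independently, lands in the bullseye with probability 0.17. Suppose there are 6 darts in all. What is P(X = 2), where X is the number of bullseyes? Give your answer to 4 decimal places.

0.2057

X ~ Binomial(n=6, p=0.17).
P(X=2) = C(6,2) · p^2 · (1−p)^4
= 15 · 0.0289 · 0.47458 = 0.205732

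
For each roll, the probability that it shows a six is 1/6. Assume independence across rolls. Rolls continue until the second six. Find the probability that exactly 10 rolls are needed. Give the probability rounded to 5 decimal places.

Y = trial on which the second success occurs; negative binomial, r=2, p=0.166667.
P(Y=10) = C(9,1) · p^2 · (1−p)^8
= 9 · 0.027778 · 0.23257 = 0.0581420

0.05814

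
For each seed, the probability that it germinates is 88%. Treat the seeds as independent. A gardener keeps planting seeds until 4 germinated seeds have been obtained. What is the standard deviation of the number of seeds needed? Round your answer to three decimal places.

0.787

Y = total seeds until the fourth success; negative binomial with r=4, p=0.88.
SD(Y) = √[r(1−p)/p²] = √(0.61983) = 0.78730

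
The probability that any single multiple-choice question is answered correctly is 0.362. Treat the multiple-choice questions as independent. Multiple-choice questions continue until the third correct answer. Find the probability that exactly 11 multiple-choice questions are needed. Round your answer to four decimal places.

0.0586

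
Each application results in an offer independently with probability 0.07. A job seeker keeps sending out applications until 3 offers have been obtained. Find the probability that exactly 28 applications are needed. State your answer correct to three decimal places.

0.020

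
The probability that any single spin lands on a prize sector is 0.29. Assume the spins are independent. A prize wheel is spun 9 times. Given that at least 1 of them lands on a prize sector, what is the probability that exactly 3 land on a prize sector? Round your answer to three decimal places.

X ~ Binomial(9, 0.29). Want P(X=3 | X≥1) = P(X=3) / P(X≥1).
P(X=3) = C(9,3)·0.29^3·0.71^6 = 0.26244
P(X≥1) = 1 − 0.04585 = 0.95415
Ratio = 0.26244 / 0.95415 = 0.27505

0.275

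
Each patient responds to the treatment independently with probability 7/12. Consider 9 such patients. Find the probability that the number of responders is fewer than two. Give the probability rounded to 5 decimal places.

0.00515

X ~ Binomial(9, 0.583333); P(X ≤ 1) = Σ C(9,k) p^k (1−p)^(9−k) over k:
  k=0: C(9,0)·0.583333^0·0.416667^9 = 0.0003785
  k=1: C(9,1)·0.583333^1·0.416667^8 = 0.0047695
Total = 0.0051480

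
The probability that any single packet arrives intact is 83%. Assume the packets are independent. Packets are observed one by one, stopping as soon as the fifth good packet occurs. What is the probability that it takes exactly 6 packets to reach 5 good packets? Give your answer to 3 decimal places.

Y = trial on which the fifth success occurs; negative binomial, r=5, p=0.83.
P(Y=6) = C(5,4) · p^5 · (1−p)^1
= 5 · 0.3939 · 0.17 = 0.33482

0.335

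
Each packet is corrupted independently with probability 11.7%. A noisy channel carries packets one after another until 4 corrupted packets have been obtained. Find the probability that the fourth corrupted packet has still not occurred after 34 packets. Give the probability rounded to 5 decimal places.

0.42576

Needing more than 34 packets ⇔ fewer than 4 successes in the first 34. With X ~ Binomial(34, 0.117), P(Y > 34) = P(X ≤ 3).
  k=0: C(34,0)·0.117^0·0.883^34 = 0.0145433
  k=1: C(34,1)·0.117^1·0.883^33 = 0.0655191
  k=2: C(34,2)·0.117^2·0.883^32 = 0.1432442
  k=3: C(34,3)·0.117^3·0.883^31 = 0.2024562
P(X ≤ 3) = 0.4257628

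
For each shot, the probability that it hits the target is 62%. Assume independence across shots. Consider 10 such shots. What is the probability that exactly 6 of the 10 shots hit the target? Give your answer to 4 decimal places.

0.2487

X ~ Binomial(n=10, p=0.62).
P(X=6) = C(10,6) · p^6 · (1−p)^4
= 210 · 0.0568 · 0.020851 = 0.248716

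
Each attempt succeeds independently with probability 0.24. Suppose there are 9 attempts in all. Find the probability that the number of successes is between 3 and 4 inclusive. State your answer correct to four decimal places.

0.3298

X ~ Binomial(9, 0.24); P(3 ≤ X ≤ 4) = Σ C(9,k) p^k (1−p)^(9−k) over k:
  k=3: C(9,3)·0.24^3·0.76^6 = 0.223766
  k=4: C(9,4)·0.24^4·0.76^5 = 0.105995
Total = 0.329761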